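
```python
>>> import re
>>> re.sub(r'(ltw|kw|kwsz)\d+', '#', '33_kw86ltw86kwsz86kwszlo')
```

Each match is replaced by '#'.

'33_###kwszlo'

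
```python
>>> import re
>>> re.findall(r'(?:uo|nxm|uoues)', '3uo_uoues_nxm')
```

['uo', 'uo', 'nxm']

Alternation tries branches left to right and keeps the first one that lets the overall match succeed at that position.
With no groups in the pattern, `findall` gives back each whole match — 3 here.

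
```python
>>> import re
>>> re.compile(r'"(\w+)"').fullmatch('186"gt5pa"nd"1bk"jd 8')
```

None

`re.fullmatch` requires the pattern to consume the entire string.
Here the string isn't matched end-to-end, so the call returns None.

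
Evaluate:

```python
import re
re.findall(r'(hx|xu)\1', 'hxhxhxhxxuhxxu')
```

['hx', 'hx']

A backreference is literal: `\1` must see the identical characters the first group matched.
Walking the string: at [0:4] match 'hxhx', group 1 = 'hx'; at [4:8] match 'hxhx', group 1 = 'hx'.
One capturing group, so `findall` returns just the captured substring from each match — 2 in all.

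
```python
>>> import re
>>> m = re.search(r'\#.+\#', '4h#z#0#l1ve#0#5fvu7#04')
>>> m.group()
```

'#z#0#l1ve#0#5fvu7#'

`re.search` scans for the first position where the pattern succeeds.
The match spans [2:20] → '#z#0#l1ve#0#5fvu7#'.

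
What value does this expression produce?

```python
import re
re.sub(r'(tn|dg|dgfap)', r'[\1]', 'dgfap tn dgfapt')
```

'[dg]fap [tn] [dg]fapt'

Branches in `(...|...)` are attempted left-to-right; the first branch that allows the whole pattern to succeed is taken.
Matches: at [0:2] → 'dg'; at [6:8] → 'tn'; at [9:11] → 'dg'.
Each match is replaced using the text its own group 1 captured.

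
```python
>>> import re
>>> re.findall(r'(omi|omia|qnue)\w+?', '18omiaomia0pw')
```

['omi', 'omi']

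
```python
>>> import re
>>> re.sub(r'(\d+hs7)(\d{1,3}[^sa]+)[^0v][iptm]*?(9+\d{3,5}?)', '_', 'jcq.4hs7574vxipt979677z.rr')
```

'jcq._z.rr'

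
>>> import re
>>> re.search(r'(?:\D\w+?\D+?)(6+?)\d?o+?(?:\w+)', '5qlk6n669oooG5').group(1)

The pattern matches a non-digit, then one or more of a word character (lazy), then one or more of a non-digit (lazy) (non-capturing group); then one or more of a literal '6' (lazy) (captured); then optionally a digit, then one or more of the literal 'o' (lazy); then one or more of a word character (non-capturing group).
`re.search` scans for the first position where the pattern succeeds.
The match spans [1:14] → 'qlk6n669oooG5'.
Captured: group 1 = '66'.

'66'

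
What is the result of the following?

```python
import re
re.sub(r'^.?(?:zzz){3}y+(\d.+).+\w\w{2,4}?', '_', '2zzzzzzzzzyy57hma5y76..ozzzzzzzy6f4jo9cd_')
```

Pattern: anchored at the start of the string; then optionally any character, then the literal 'zzz' repeated 3 times, then one or more of a literal 'y'; then a digit, then one or more of any character (captured); then one or more of any character, then a word character, then 2 to 4 of a word character (lazy).
Matches: at [0:41] → '2zzzzzzzzzyy57hma5y76..ozzzzzzzy6f4jo9cd_'.
Each match is replaced by '_'.

'_'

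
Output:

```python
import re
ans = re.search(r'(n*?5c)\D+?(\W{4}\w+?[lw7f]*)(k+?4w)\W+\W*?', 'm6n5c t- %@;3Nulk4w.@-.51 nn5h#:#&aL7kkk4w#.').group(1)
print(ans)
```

n5c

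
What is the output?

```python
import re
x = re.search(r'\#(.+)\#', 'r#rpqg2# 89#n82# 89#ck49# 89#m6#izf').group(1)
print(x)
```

Unlike `match`, `search` isn't anchored — it looks for the pattern anywhere in the string.
The match spans [1:32] → '#rpqg2# 89#n82# 89#ck49# 89#m6#'.
Captured: group 1 = 'rpqg2# 89#n82# 89#ck49# 89#m6'.

rpqg2# 89#n82# 89#ck49# 89#m6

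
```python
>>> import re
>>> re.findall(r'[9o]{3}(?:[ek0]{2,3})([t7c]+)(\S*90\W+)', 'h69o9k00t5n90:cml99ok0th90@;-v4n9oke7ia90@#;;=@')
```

Pattern: exactly 3 of one of [9o]; then 2 to 3 of one of [ek0] (non-capturing group); then one or more of one of [t7c] (captured); then zero or more of a non-whitespace character, then the literal '90', then one or more of a non-word character (captured).
Scanning left to right: at [2:47] match '9o9k00t5n90:cml99ok0th90@;-v4n9oke7ia90@#;;=@', groups = ('t', '5n90:cml99ok0th90@;-v4n9oke7ia90@#;;=@').
2 groups means the one result is a tuple of 2 captured strings — 1 here.

[('t', '5n90:cml99ok0th90@;-v4n9oke7ia90@#;;=@')]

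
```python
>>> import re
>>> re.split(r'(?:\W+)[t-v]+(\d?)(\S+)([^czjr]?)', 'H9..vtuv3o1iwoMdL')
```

Pattern: one or more of a non-word character (non-capturing group); then one or more of a character in [t-v]; then optionally a digit (captured); then one or more of a non-whitespace character (captured); then optionally any character except [czjr] (captured).
The group in the pattern means `split` returns the separators' captures alongside the pieces.

['H9', '3', 'o1iwoMdL', '', '']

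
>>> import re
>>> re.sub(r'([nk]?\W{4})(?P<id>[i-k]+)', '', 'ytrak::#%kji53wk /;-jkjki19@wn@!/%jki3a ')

'ytra53w19@w3a '

This matches optionally one of [nk], then exactly 4 of a non-word character (captured); then one or more of a character in [i-k] (captured as 'id').
`sub` substitutes '' at each match site.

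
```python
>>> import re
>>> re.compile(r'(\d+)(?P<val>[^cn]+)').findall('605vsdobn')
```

The pattern matches one or more of a digit (captured); then one or more of any character except [cn] (captured as 'val').
Walking the string: at [0:8] match '605vsdob', groups = ('605', 'vsdob').
2 groups means the one result is a tuple of 2 captured strings — 1 here.

[('605', 'vsdob')]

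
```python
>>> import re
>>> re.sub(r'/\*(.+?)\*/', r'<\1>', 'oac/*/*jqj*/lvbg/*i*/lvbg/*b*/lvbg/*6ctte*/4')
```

'oac</*jqj>lvbg<i>lvbg<b>lvbg<6ctte>4'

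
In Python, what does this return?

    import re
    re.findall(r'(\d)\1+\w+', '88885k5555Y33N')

['8']

`\1` is not a pattern — it's the concrete string captured by group 1, re-applied verbatim.
With a single group, `findall` returns only what that group captured — 1 item.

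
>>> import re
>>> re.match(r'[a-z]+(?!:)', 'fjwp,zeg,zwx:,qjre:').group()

'fjwp'

The negative lookaround is zero-width — it rules out positions where the adjacent text would match, without consuming anything.
`match` is anchored at position 0; if the pattern doesn't fit there, it returns None.
The match spans [0:4] → 'fjwp'.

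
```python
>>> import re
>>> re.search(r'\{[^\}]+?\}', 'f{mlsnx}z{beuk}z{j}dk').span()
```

(1, 8)

The match spans [1:8] → '{mlsnx}'.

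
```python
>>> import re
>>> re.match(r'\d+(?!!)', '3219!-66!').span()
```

`match` is anchored at position 0; if the pattern doesn't fit there, it returns None.
The match spans [0:3] → '321'.

(0, 3)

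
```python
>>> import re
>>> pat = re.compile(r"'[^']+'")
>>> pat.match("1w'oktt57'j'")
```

None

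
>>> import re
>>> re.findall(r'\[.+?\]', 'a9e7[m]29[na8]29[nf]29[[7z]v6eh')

Lazy quantifiers expand one character at a time until the remainder of the pattern can match.
Walking the string: at [4:7] → '[m]'; at [9:14] → '[na8]'; at [16:20] → '[nf]'; at [22:27] → '[[7z]'.
Since nothing is captured, `findall` lists the 4 matched substrings directly.

['[m]', '[na8]', '[nf]', '[[7z]']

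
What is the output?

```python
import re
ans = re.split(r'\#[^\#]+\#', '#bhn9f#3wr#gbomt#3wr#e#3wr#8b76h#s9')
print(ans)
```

['', '3wr', '3wr', '3wr', 's9']

Each match becomes a cut point; 5 segments remain.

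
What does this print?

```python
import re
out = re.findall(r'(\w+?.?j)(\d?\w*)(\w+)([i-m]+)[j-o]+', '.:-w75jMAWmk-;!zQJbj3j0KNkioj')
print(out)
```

[('w75j', 'MA', 'W', 'm'), ('zQJbj', '3j0KN', 'k', 'i')]

With 4 capturing groups, `findall` returns a 4-tuple per match.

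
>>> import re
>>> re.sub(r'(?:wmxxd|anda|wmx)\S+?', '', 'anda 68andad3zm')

Each match is replaced by ''.

'anda 683zm'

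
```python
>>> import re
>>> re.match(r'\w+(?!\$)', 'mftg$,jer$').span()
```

(0, 3)

The negative lookaround is zero-width — it rules out positions where the adjacent text would match, without consuming anything.
`re.match` won't scan ahead — the pattern has to work from the very first character.
The match spans [0:3] → 'mft'.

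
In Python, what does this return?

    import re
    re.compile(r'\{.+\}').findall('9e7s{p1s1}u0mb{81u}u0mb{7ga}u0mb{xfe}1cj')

['{p1s1}u0mb{81u}u0mb{7ga}u0mb{xfe}']

Walking the string: at [4:37] → '{p1s1}u0mb{81u}u0mb{7ga}u0mb{xfe}'.
No capturing groups, so `findall` returns the 1 full match string.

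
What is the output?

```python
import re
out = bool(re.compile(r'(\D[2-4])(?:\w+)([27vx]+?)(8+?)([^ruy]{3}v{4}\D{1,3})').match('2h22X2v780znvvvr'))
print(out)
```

False

The pattern matches a non-digit, then a character in [2-4] (captured); then one or more of a word character (non-capturing group); then one or more of one of [27vx] (lazy) (captured); then one or more of a literal '8' (lazy) (captured); then exactly 3 of any character except [ruy], then exactly 4 of the literal 'v', then 1 to 3 of a non-digit (captured).
`match` is anchored at position 0; if the pattern doesn't fit there, it returns None.
Here the pattern fails at index 0, so the call returns None, and `bool(None)` is False.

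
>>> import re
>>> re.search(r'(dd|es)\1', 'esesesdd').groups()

`\1` has to match the exact text group 1 already captured.
`re.search` scans for the first position where the pattern succeeds.
The match spans [0:4] → 'eses'.
Captured: group 1 = 'es'.

('es',)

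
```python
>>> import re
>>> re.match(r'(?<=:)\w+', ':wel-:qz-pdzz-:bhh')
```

None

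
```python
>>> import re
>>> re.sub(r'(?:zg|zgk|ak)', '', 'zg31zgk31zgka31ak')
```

'31k31ka31'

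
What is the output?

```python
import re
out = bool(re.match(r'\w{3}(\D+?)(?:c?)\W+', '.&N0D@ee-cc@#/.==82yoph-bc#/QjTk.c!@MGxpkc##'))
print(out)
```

False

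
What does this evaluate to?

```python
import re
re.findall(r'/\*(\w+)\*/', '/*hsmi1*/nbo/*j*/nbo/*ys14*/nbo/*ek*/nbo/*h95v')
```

['hsmi1', 'j', 'ys14', 'ek']

Matches: at [0:9] match '/*hsmi1*/', group 1 = 'hsmi1'; at [12:17] match '/*j*/', group 1 = 'j'; at [20:28] match '/*ys14*/', group 1 = 'ys14'; at [31:37] match '/*ek*/', group 1 = 'ek'.
`findall` collects group 1 from each match (4 total).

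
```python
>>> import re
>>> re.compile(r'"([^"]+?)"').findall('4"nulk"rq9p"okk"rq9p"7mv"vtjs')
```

['nulk', 'okk', '7mv']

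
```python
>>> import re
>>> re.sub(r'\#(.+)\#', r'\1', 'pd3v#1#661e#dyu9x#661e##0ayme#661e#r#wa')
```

`\1` in the replacement pulls in group 1's text for each match.

'pd3v1#661e#dyu9x#661e##0ayme#661e#rwa'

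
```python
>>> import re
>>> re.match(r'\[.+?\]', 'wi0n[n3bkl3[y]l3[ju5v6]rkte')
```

`match` is anchored at position 0; if the pattern doesn't fit there, it returns None.
Here the pattern fails at index 0, so the call returns None.

None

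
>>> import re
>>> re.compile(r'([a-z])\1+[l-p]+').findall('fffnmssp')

['f', 's']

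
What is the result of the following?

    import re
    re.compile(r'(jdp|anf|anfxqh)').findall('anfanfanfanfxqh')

The regex engine tests alternatives in the order written; an earlier branch that matches wins even if a later one would match more.
With a single group, `findall` returns only what that group captured — 4 items.

['anf', 'anf', 'anf', 'anf']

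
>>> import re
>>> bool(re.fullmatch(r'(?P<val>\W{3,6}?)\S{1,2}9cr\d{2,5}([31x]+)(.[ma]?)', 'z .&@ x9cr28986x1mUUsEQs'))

The pattern matches 3 to 6 of a non-word character (lazy) (captured as 'val'); then 1 to 2 of a non-whitespace character, then the literal '9cr', then 2 to 5 of a digit; then one or more of one of [31x] (captured); then any character, then optionally one of [ma] (captured).
`re.fullmatch` requires the pattern to consume the entire string.
Here the pattern can't cover the whole string, so the call returns None, and `bool(None)` is False.

False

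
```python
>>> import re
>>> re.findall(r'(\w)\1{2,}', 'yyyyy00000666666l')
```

['y', '0', '6']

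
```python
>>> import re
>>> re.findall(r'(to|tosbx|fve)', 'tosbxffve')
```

['to', 'fve']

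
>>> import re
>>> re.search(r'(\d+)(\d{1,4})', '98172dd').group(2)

The pattern matches one or more of a digit (captured); then 1 to 4 of a digit (captured).
`re.search` tries every starting position until one works.
The match spans [0:5] → '98172'.
Captured: group 1 = '9817', group 2 = '2'.

'2'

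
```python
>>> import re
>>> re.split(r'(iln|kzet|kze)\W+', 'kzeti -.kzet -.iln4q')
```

['kzeti -.', 'kzet', 'iln4q']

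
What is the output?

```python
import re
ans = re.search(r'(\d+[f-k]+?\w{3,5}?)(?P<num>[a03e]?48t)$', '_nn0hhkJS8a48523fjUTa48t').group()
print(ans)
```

This matches one or more of a digit, then one or more of a character in [f-k] (lazy), then 3 to 5 of a word character (lazy) (captured); then optionally one of [a03e], then the literal '48t' (captured as 'num'); then anchored at the end.
Unlike `match`, `search` isn't anchored — it looks for the pattern anywhere in the string.
The match spans [11:24] → '48523fjUTa48t'.
Captured: group 1 = '48523fjUT', group 2 = 'a48t'.

48523fjUTa48t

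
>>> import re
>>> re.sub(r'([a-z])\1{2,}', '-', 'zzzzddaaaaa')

'-dd-'

`\1` has to match the exact text group 1 already captured.
`sub` substitutes '-' at each match site.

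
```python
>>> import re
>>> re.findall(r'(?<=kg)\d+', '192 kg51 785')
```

['51']

The lookaround is zero-width — it requires the adjacent text to match without consuming it, so the asserted text isn't part of the match.
Walking the string: at [6:8] → '51'.
With no groups in the pattern, `findall` gives back each whole match — 1 here.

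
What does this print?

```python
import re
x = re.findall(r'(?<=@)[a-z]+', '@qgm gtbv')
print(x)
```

The lookaround is zero-width — it requires the adjacent text to match without consuming it, so the asserted text isn't part of the match.
Walking the string: at [1:4] → 'qgm'.
Since nothing is captured, `findall` lists the 1 matched substring directly.

['qgm']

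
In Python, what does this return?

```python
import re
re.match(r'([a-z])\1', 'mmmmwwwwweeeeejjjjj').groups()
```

('m',)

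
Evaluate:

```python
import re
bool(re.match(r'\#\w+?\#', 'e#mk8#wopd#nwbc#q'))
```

False

`match` is anchored at position 0; if the pattern doesn't fit there, it returns None.
Here position 0 doesn't satisfy it, so the call returns None, and `bool(None)` is False.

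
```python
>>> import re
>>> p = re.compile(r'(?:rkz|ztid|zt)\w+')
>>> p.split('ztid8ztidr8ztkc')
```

['', '']

The string is cut at each match, leaving 2 pieces.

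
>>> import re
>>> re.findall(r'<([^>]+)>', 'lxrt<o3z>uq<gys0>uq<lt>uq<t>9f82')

['o3z', 'gys0', 'lt', 't']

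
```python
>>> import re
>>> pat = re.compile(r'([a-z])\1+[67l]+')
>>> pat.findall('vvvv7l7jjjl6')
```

['v', 'j']

The backreference `\1` re-matches whatever the first group consumed, character for character.
Walking the string: at [0:7] match 'vvvv7l7', group 1 = 'v'; at [7:12] match 'jjjl6', group 1 = 'j'.
With a single group, `findall` returns only what that group captured — 2 items.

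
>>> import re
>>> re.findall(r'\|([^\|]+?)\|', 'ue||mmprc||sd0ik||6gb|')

['mmprc', 'sd0ik', '6gb']

Walking the string: at [3:10] match '|mmprc|', group 1 = 'mmprc'; at [10:17] match '|sd0ik|', group 1 = 'sd0ik'; at [17:22] match '|6gb|', group 1 = '6gb'.
Because there's exactly one group, `findall` drops the full match and keeps group 1 from each hit.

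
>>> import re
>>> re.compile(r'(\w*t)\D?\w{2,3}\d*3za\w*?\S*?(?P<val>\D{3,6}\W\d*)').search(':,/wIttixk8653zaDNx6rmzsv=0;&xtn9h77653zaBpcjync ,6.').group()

'wIttixk8653zaDNx6rmzsv=0'

With the lazy modifier that quantifier settles for the fewest repetitions that let the rest of the pattern succeed (the atoms after it are unaffected and can still be greedy).
The match spans [3:27] → 'wIttixk8653zaDNx6rmzsv=0'.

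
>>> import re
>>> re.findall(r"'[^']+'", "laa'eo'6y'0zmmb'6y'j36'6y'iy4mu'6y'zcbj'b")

["'eo'", "'0zmmb'", "'j36'", "'iy4mu'", "'zcbj'"]

Scanning left to right: at [3:7] → "'eo'"; at [9:16] → "'0zmmb'"; at [18:23] → "'j36'"; at [25:32] → "'iy4mu'"; at [34:40] → "'zcbj'".
With no groups in the pattern, `findall` gives back each whole match — 5 here.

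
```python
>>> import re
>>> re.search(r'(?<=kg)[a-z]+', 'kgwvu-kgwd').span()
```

(2, 5)

Lookahead/lookbehind check context without consuming it, so the matched span excludes the asserted characters.
`re.search` tries every starting position until one works.
The match spans [2:5] → 'wvu'.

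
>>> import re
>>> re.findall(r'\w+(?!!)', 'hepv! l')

['hep', 'l']

The negative lookaround is zero-width — it rules out positions where the adjacent text would match, without consuming anything.
`findall` yields the raw match text (2 of them) because the pattern has no groups.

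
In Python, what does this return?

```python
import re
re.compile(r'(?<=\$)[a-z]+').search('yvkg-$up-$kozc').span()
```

(6, 8)

Lookahead/lookbehind check context without consuming it, so the matched span excludes the asserted characters.
`re.search` tries every starting position until one works.
The match spans [6:8] → 'up'.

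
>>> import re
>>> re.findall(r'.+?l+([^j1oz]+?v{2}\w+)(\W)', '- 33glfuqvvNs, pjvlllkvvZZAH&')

This matches one or more of any character (lazy), then one or more of the literal 'l'; then one or more of any character except [j1oz] (lazy), then exactly 2 of a literal 'v', then one or more of a word character (captured); then a non-word character (captured).
With 2 capturing groups, `findall` returns a 2-tuple per match.

[('fuqvvNs', ','), ('kvvZZAH', '&')]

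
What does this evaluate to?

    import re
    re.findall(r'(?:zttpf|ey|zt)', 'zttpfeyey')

Branches in `(...|...)` are attempted left-to-right; the first branch that allows the whole pattern to succeed is taken.
With no groups in the pattern, `findall` gives back each whole match — 3 here.

['zttpf', 'ey', 'ey']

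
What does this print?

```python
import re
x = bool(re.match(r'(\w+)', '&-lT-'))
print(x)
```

`re.match` only tries the pattern at the start of the string.
Here the pattern fails at index 0, so the call returns None, and `bool(None)` is False.

False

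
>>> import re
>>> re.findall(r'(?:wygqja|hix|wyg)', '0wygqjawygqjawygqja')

Alternation tries branches left to right and keeps the first one that lets the overall match succeed at that position.
`findall` yields the raw match text (3 of them) because the pattern has no groups.

['wygqja', 'wygqja', 'wygqja']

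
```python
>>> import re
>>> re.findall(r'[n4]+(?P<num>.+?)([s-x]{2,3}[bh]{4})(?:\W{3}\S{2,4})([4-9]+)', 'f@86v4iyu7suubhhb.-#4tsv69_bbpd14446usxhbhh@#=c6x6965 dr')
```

A non-greedy quantifier consumes as few characters as it can — just enough that the remainder of the pattern still matches from where it stops; whatever follows it matches normally.
3 groups means each result is a tuple of 3 captured strings — 2 here.

[('iyu7', 'suubhhb', '69'), ('6', 'usxhbhh', '965')]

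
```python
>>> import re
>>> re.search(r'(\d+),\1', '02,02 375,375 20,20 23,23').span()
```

(0, 5)

The backreference `\1` re-matches whatever the first group consumed, character for character.
The match spans [0:5] → '02,02'.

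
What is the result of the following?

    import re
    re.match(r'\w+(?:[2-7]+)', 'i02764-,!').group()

'i02764'

This matches one or more of a word character; then one or more of a character in [2-7] (non-capturing group).
`re.match` won't scan ahead — the pattern has to work from the very first character.
The match spans [0:6] → 'i02764'.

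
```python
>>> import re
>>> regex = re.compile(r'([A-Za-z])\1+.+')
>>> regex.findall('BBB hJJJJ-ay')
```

['B']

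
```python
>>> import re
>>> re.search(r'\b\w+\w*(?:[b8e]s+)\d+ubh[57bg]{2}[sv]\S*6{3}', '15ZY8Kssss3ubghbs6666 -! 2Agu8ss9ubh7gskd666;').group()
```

'2Agu8ss9ubh7gskd666'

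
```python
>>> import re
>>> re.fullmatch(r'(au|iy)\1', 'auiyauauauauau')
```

For `fullmatch`, every character of the input must be accounted for by the pattern.
Here the pattern can't cover the whole string, so the call returns None.

None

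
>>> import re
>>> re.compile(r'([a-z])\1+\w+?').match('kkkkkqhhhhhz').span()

(0, 6)

A backreference is literal: `\1` must see the identical characters the first group matched.
`re.match` only tries the pattern at the start of the string.
The match spans [0:6] → 'kkkkkq'.
Captured: group 1 = 'k'.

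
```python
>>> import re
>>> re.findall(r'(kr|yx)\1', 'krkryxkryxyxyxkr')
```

`\1` has to match the exact text group 1 already captured.
Because there's exactly one group, `findall` drops the full match and keeps group 1 from each hit.

['kr', 'yx']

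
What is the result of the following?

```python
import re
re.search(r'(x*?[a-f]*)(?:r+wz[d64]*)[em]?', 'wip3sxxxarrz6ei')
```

None

This matches zero or more of the literal 'x' (lazy), then zero or more of a character in [a-f] (captured); then one or more of the literal 'r', then the literal 'wz', then zero or more of one of [d64] (non-capturing group); then optionally one of [em].
`re.search` tries every starting position until one works.
Here nothing in the string fits, so the call returns None.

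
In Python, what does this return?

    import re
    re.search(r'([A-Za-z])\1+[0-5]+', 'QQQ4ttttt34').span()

(0, 4)

After group 1 captures some text, `\1` only succeeds where that same text appears again.
`re.search` scans for the first position where the pattern succeeds.
The match spans [0:4] → 'QQQ4'.
Captured: group 1 = 'Q'.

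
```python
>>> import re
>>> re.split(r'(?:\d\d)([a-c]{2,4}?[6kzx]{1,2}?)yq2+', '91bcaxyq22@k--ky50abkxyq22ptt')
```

This matches a digit, then a digit (non-capturing group); then 2 to 4 of a character in [a-c] (lazy), then 1 to 2 of one of [6kzx] (lazy) (captured); then the literal 'yq', then one or more of a literal '2'.
Matches to split on: at [0:10] → '91bcaxyq22'; at [16:26] → '50abkxyq22'.
The group in the pattern means `split` returns the separators' captures alongside the pieces.

['', 'bcax', '@k--ky', 'abkx', 'ptt']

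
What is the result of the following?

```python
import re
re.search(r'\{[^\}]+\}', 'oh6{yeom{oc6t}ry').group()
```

'{yeom{oc6t}'

`search` walks the string left to right and returns the first match it finds.
The match spans [3:14] → '{yeom{oc6t}'.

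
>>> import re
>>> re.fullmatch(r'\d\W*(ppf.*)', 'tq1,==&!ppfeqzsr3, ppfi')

None

`fullmatch` succeeds only if the pattern covers the string from start to end.
Here there's no way to consume every character, so the call returns None.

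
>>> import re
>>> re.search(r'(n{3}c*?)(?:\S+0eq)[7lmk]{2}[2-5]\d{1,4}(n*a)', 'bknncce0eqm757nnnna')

None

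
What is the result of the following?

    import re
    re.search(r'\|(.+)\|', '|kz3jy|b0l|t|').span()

The match spans [0:13] → '|kz3jy|b0l|t|'.

(0, 13)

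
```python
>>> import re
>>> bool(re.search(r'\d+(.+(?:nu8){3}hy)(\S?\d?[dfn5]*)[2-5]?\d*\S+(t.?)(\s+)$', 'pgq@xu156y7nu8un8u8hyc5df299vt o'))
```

False

The pattern matches one or more of a digit; then one or more of any character, then the literal 'nu8' repeated 3 times, then the literal 'hy' (captured); then optionally a non-whitespace character, then optionally a digit, then zero or more of one of [dfn5] (captured); then optionally a character in [2-5], then zero or more of a digit, then one or more of a non-whitespace character; then a literal 't', then optionally any character (captured); then one or more of whitespace (captured); then anchored at the end.
`re.search` tries every starting position until one works.
Here nothing in the string fits, so the call returns None, and `bool(None)` is False.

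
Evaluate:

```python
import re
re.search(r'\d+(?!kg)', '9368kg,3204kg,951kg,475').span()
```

(0, 3)

The negative lookaround is zero-width — it rules out positions where the adjacent text would match, without consuming anything.
`re.search` scans for the first position where the pattern succeeds.
The match spans [0:3] → '936'.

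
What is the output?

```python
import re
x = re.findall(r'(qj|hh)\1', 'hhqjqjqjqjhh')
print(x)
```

['qj', 'qj']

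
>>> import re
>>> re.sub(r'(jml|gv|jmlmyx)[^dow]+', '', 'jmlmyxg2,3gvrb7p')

''

Matches: at [0:16] → 'jmlmyxg2,3gvrb7p'.
Each match is replaced by ''.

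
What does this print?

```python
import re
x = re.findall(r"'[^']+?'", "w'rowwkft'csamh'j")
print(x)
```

Walking the string: at [1:10] → "'rowwkft'".
Since nothing is captured, `findall` lists the 1 matched substring directly.

["'rowwkft'"]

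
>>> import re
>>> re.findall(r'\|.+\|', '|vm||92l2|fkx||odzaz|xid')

['|vm||92l2|fkx||odzaz|']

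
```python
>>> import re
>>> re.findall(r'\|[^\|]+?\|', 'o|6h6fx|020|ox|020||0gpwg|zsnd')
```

['|6h6fx|', '|ox|', '|0gpwg|']

Matches: at [1:8] → '|6h6fx|'; at [11:15] → '|ox|'; at [19:26] → '|0gpwg|'.
`findall` yields the raw match text (3 of them) because the pattern has no groups.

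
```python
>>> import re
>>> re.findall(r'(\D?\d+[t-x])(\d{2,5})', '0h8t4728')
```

[('h8t', '4728')]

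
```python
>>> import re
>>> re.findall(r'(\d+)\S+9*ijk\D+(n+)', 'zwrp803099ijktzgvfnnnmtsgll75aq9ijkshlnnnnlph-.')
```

[('803099', 'n')]

This matches one or more of a digit (captured); then one or more of a non-whitespace character; then zero or more of the literal '9', then the literal 'ijk', then one or more of a non-digit; then one or more of a literal 'n' (captured).
Matches: at [4:42] match '803099ijktzgvfnnnmtsgll75aq9ijkshlnnnn', groups = ('803099', 'n').
Multiple groups make `findall` return tuples — one 2-tuple for the one match.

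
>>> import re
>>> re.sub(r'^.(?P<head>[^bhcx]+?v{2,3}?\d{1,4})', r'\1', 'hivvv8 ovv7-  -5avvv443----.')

The pattern matches anchored at the start of the string; then any character; then one or more of any character except [bhcx] (lazy), then 2 to 3 of the literal 'v' (lazy), then 1 to 4 of a digit (captured as 'head').
Each match is replaced using the text its own group 1 captured.

'ivvv8 ovv7-  -5avvv443----.'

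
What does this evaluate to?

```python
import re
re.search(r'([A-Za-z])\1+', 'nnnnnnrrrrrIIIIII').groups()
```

('n',)

After group 1 captures some text, `\1` only succeeds where that same text appears again.
`search` walks the string left to right and returns the first match it finds.
The match spans [0:6] → 'nnnnnn'.
Captured: group 1 = 'n'.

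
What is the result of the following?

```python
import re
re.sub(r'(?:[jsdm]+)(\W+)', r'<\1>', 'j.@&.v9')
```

Each match is replaced using the text its own group 1 captured.

'<.@&.>v9'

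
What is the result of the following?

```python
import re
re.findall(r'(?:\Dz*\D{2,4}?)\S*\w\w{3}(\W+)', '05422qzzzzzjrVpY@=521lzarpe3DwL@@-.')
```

The pattern matches a non-digit, then zero or more of the literal 'z', then 2 to 4 of a non-digit (lazy) (non-capturing group); then zero or more of a non-whitespace character, then a word character, then exactly 3 of a word character; then one or more of a non-word character (captured).
Walking the string: at [5:35] match 'qzzzzzjrVpY@=521lzarpe3DwL@@-.', group 1 = '@@-.'.
With a single group, `findall` returns only what that group captured — 1 item.

['@@-.']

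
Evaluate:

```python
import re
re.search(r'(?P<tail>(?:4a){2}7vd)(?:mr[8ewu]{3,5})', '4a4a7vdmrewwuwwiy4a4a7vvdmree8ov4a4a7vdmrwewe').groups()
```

('4a4a7vd',)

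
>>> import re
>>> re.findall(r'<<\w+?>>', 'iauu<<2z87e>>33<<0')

['<<2z87e>>']

No capturing groups, so `findall` returns the 1 full match string.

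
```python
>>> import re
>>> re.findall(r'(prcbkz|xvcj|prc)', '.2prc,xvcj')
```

Scanning left to right: at [2:5] match 'prc', group 1 = 'prc'; at [6:10] match 'xvcj', group 1 = 'xvcj'.
`findall` collects group 1 from each match (2 total).

['prc', 'xvcj']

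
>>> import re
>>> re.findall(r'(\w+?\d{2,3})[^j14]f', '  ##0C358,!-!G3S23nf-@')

Pattern: one or more of a word character (lazy), then 2 to 3 of a digit (captured); then any character except [j14], then a literal 'f'.
`findall` collects group 1 from the one match (1 total).

['G3S23']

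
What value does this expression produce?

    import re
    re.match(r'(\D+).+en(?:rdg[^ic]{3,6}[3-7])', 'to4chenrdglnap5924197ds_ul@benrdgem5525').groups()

The pattern matches one or more of a non-digit (captured); then one or more of any character, then the literal 'en'; then the literal 'rdg', then 3 to 6 of any character except [ic], then a character in [3-7] (non-capturing group).
`re.match` only tries the pattern at the start of the string.
The match spans [0:39] → 'to4chenrdglnap5924197ds_ul@benrdgem5525'.
Captured: group 1 = 'to'.

('to',)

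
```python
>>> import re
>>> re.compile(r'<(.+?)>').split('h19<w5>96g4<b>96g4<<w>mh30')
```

['h19', 'w5', '96g4', 'b', '96g4', '<w', 'mh30']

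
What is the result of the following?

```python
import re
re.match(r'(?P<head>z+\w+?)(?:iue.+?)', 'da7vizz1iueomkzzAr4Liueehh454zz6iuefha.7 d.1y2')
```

None

`re.match` only tries the pattern at the start of the string.
Here the string doesn't start with a match, so the call returns None.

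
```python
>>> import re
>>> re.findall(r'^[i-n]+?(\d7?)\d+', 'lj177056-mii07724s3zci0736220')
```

Pattern: anchored at the start of the string; then one or more of a character in [i-n] (lazy); then a digit, then optionally the literal '7' (captured); then one or more of a digit.
Scanning left to right: at [0:8] match 'lj177056', group 1 = '17'.
One capturing group, so `findall` returns just the captured substring from the one match — 1 in all.

['17']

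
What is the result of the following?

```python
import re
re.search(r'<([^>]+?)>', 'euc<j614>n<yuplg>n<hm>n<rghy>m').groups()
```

('j614',)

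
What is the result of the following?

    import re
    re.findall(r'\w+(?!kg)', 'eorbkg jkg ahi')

The negative lookahead/lookbehind blocks any match where the forbidden context is present.
No capturing groups, so `findall` returns the 3 full match strings.

['eorbkg', 'jkg', 'ahi']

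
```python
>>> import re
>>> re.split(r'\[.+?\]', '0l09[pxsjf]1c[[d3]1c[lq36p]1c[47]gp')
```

['0l09', '1c', '1c', '1c', 'gp']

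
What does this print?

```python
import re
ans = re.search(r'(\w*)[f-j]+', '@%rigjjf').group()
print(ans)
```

This matches zero or more of a word character (captured); then one or more of a character in [f-j].
The match spans [2:8] → 'rigjjf'.

rigjjf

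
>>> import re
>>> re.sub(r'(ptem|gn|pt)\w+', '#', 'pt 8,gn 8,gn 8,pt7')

Matches: at [15:18] → 'pt7'.
Each match is replaced by '#'.

'pt 8,gn 8,gn 8,#'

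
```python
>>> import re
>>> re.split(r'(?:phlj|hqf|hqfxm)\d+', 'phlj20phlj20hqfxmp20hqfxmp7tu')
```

['', '', 'hqfxmp20hqfxmp7tu']

Matches to split on: at [0:6] → 'phlj20'; at [6:12] → 'phlj20'.
Splitting on the pattern gives 3 pieces.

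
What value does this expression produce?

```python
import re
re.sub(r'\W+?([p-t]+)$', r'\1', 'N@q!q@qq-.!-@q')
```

'N@q!q@qqq'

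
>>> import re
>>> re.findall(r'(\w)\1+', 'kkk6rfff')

['k', 'f']

`\1` is not a pattern — it's the concrete string captured by group 1, re-applied verbatim.
Matches: at [0:3] match 'kkk', group 1 = 'k'; at [5:8] match 'fff', group 1 = 'f'.
With a single group, `findall` returns only what that group captured — 2 items.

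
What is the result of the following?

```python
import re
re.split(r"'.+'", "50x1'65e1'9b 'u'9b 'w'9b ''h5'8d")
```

['50x1', '8d']

Matches to split on: at [4:30] → "'65e1'9b 'u'9b 'w'9b ''h5'".
Each match becomes a cut point; 2 segments remain.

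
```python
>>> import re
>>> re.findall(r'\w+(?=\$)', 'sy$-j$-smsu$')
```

['sy', 'j', 'smsu']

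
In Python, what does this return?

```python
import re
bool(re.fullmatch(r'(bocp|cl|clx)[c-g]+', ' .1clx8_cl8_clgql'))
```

False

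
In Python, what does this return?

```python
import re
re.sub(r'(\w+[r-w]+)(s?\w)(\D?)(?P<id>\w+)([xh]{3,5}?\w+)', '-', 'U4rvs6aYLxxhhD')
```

'-'

The pattern matches one or more of a word character, then one or more of a character in [r-w] (captured); then optionally the literal 's', then a word character (captured); then optionally a non-digit (captured); then one or more of a word character (captured as 'id'); then 3 to 5 of one of [xh] (lazy), then one or more of a word character (captured).
Matches: at [0:14] → 'U4rvs6aYLxxhhD'.
Every occurrence is swapped for '-'.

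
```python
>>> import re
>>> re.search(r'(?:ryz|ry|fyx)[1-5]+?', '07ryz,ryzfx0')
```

Unlike `match`, `search` isn't anchored — it looks for the pattern anywhere in the string.
Here nothing in the string fits, so the call returns None.

None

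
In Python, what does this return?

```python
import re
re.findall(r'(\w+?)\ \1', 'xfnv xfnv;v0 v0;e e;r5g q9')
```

['xfnv', 'v0', 'e']

A backreference is literal: `\1` must see the identical characters the first group matched.
Scanning left to right: at [0:9] match 'xfnv xfnv', group 1 = 'xfnv'; at [10:15] match 'v0 v0', group 1 = 'v0'; at [16:19] match 'e e', group 1 = 'e'.
`findall` collects group 1 from each match (3 total).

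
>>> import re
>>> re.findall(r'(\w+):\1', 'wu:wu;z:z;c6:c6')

`\1` has to match the exact text group 1 already captured.
One capturing group, so `findall` returns just the captured substring from each match — 3 in all.

['wu', 'z', 'c6']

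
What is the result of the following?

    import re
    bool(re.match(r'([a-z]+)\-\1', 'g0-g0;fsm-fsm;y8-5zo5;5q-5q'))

False

`re.match` only tries the pattern at the start of the string.
Here the pattern fails at index 0, so the call returns None, and `bool(None)` is False.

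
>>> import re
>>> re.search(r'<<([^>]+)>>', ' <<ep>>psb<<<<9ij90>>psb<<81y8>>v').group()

'<<ep>>'

The match spans [1:7] → '<<ep>>'.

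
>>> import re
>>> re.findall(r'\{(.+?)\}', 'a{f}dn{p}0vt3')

With the lazy modifier that quantifier settles for the fewest repetitions that let the rest of the pattern succeed (the atoms after it are unaffected and can still be greedy).
Scanning left to right: at [1:4] match '{f}', group 1 = 'f'; at [6:9] match '{p}', group 1 = 'p'.
`findall` collects group 1 from each match (2 total).

['f', 'p']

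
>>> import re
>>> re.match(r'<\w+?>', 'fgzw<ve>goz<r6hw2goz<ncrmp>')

None

`match` is anchored at position 0; if the pattern doesn't fit there, it returns None.
Here the string doesn't start with a match, so the call returns None.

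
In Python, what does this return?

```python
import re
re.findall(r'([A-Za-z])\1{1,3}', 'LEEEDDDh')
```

The backreference `\1` re-matches whatever the first group consumed, character for character.
Because there's exactly one group, `findall` drops the full match and keeps group 1 from each hit.

['E', 'D']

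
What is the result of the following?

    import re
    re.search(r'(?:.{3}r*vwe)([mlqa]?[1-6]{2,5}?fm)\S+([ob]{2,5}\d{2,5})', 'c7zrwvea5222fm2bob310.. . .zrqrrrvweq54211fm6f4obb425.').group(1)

Pattern: exactly 3 of any character, then zero or more of a literal 'r', then the literal 'vwe' (non-capturing group); then optionally one of [mlqa], then 2 to 5 of a character in [1-6] (lazy), then the literal 'fm' (captured); then one or more of a non-whitespace character; then 2 to 5 of one of [ob], then 2 to 5 of a digit (captured).
`re.search` scans for the first position where the pattern succeeds.
The match spans [27:53] → 'zrqrrrvweq54211fm6f4obb425'.
Captured: group 1 = 'q54211fm', group 2 = 'bb425'.

'q54211fm'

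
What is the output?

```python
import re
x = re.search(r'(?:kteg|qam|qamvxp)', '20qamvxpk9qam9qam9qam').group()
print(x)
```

Branches in `(...|...)` are attempted left-to-right; the first branch that allows the whole pattern to succeed is taken.
The match spans [2:5] → 'qam'.

qam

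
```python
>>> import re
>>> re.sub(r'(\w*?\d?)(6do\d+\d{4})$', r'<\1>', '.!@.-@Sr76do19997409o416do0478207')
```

Pattern: zero or more of a word character (lazy), then optionally a digit (captured); then the literal '6do', then one or more of a digit, then exactly 4 of a digit (captured); then anchored at the end.
Matches: at [6:33] → 'Sr76do19997409o416do0478207'.
The replacement refers to a captured group, so each match is rewritten using its own captured text.

'.!@.-@<Sr76do19997409o41>'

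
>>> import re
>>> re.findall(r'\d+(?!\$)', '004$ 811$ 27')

['00', '81', '27']

The negative lookaround is zero-width — it rules out positions where the adjacent text would match, without consuming anything.
Walking the string: at [0:2] → '00'; at [5:7] → '81'; at [10:12] → '27'.
No capturing groups, so `findall` returns the 3 full match strings.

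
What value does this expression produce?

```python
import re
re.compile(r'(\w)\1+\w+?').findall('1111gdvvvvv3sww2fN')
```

The backreference `\1` re-matches whatever the first group consumed, character for character.
Because there's exactly one group, `findall` drops the full match and keeps group 1 from each hit.

['1', 'v', 'w']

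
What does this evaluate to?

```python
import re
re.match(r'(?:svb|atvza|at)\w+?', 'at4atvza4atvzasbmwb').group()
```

'at4'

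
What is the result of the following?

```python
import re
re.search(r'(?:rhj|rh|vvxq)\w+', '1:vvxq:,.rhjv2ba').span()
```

(9, 16)

`search` walks the string left to right and returns the first match it finds.
The match spans [9:16] → 'rhjv2ba'.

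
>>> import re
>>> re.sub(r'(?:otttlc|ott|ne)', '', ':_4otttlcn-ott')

Alternation tries branches left to right and keeps the first one that lets the overall match succeed at that position.
Each match is replaced by ''.

':_4n-'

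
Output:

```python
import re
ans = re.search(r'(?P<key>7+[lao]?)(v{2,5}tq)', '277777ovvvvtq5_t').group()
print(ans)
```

77777ovvvvtq

This matches one or more of a literal '7', then optionally one of [lao] (captured as 'key'); then 2 to 5 of the literal 'v', then the literal 'tq' (captured).
The match spans [1:13] → '77777ovvvvtq'.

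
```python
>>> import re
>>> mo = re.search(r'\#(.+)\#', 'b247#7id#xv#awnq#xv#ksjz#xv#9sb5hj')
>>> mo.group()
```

'#7id#xv#awnq#xv#ksjz#xv#'

The match spans [4:28] → '#7id#xv#awnq#xv#ksjz#xv#'.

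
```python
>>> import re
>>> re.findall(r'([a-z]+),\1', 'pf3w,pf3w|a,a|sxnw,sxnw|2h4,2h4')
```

`\1` is not a pattern — it's the concrete string captured by group 1, re-applied verbatim.
Because there's exactly one group, `findall` drops the full match and keeps group 1 from each hit.

['a', 'sxnw']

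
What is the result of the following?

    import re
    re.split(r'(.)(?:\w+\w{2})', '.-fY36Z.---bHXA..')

['.', '-', '.--', '-', '..']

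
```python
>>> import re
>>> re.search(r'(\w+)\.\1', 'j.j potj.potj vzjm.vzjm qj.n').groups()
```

('j',)

`\1` has to match the exact text group 1 already captured.
`re.search` tries every starting position until one works.
The match spans [0:3] → 'j.j'.
Captured: group 1 = 'j'.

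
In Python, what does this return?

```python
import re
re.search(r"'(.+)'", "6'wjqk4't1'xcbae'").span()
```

(1, 17)

The match spans [1:17] → "'wjqk4't1'xcbae'".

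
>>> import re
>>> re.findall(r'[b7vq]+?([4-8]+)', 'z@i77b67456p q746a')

['7', '67456', '746']

A non-greedy quantifier consumes as few characters as it can — just enough that the remainder of the pattern still matches from where it stops; whatever follows it matches normally.
Because there's exactly one group, `findall` drops the full match and keeps group 1 from each hit.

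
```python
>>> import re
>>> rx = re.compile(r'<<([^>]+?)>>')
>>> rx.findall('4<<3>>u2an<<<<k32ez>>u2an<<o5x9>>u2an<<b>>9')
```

['3', '<<k32ez', 'o5x9', 'b']

`findall` collects group 1 from each match (4 total).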